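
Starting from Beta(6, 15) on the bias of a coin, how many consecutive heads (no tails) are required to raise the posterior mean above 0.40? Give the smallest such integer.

k = 5

After k heads and 0 tails the posterior is Beta(6+k, 15), with mean (6+k)/(6+15+k).
Set (6+k)/(21+k) > 0.40 and solve: k > (0.40·21 − 6)/(1 − 0.40) = 4.000.
The smallest integer exceeding 4.000 is 5.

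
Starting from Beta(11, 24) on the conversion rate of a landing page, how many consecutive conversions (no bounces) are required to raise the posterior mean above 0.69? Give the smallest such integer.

After k conversions and 0 bounces the posterior is Beta(11+k, 24), with mean (11+k)/(11+24+k).
Set (11+k)/(35+k) > 0.69 and solve: k > (0.69·35 − 11)/(1 − 0.69) = 42.419.
The smallest integer exceeding 42.419 is 43, and checking k=43: (54)/(78) = 0.6923 > 0.69.

k = 43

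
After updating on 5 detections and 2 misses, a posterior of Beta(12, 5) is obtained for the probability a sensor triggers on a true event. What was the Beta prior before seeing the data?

Under Beta–binomial conjugacy the posterior parameters are (a+s, b+f).
Subtract the data counts: 12−5=7, 5−2=3.

Beta(7, 3)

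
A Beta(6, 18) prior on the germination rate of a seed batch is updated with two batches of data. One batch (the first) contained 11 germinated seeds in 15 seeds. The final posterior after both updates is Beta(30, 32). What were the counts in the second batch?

13 germinated seeds and 10 non-germinating seeds

Sequential conjugate updates are equivalent to a single update on the pooled data, so total successes = posterior α − prior α and total failures = posterior β − prior β.
Total across both batches: 30−6=24 germinated seeds, 32−18=14 non-germinating seeds.
Subtract the first batch: 24−11=13 germinated seeds and 14−4=10 non-germinating seeds.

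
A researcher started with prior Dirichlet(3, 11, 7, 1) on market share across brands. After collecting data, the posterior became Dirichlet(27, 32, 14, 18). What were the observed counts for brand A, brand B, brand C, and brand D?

For a Dirichlet(α) prior with multinomial counts c, the posterior is Dirichlet(α + c) componentwise.
Counts are posterior − prior componentwise: 27−3=24, 32−11=21, 14−7=7, 18−1=17.

counts (24, 21, 7, 17)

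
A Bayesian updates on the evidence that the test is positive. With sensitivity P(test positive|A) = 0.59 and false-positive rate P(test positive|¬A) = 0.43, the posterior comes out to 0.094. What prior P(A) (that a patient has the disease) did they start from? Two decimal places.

Bayes' rule in odds form gives O(A|E) = O(A)·[P(E|A)/P(E|¬A)], hence O(A) = O(A|E)/LR.
Posterior odds = 0.094/(1−0.094) = 0.1038. LR = 0.59/0.43 = 1.3721.
Prior odds = 0.1038/1.3721 = 0.0757, so P(A) = 0.0757/(1+0.0757) ≈ 0.07.

P(A) = 0.07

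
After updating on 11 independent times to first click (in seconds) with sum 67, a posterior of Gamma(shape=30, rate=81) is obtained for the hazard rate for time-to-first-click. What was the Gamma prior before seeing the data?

Gamma–exponential conjugacy: posterior shape = α + n, posterior rate = β + Σtᵢ.
So α = 30 − 11 = 19 and β = 81 − 67 = 14.

Gamma(shape=19, rate=14)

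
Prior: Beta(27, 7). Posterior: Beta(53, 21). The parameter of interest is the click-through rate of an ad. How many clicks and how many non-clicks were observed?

Under Beta–binomial conjugacy the posterior parameters are (a+s, b+f).
So s = 53 − 27 = 26 and f = 21 − 7 = 14.

26 clicks and 14 non-clicks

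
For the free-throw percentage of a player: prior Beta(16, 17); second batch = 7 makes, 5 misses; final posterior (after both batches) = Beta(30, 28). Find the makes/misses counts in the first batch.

7 makes and 6 misses

Because Beta–binomial updating is additive in the counts, the combined data contributed (α_post−α_prior, β_post−β_prior) successes and failures.
Total across both batches: 30−16=14 makes, 28−17=11 misses.
Subtract the second batch: 14−7=7 makes and 11−5=6 misses.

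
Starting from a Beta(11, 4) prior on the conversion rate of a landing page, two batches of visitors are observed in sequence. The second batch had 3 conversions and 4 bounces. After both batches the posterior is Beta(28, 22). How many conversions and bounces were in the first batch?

Sequential conjugate updates are equivalent to a single update on the pooled data, so total successes = posterior α − prior α and total failures = posterior β − prior β.
Total across both batches: 28−11=17 conversions, 22−4=18 bounces.
Subtract the second batch: 17−3=14 conversions and 18−4=14 bounces.

14 conversions and 14 bounces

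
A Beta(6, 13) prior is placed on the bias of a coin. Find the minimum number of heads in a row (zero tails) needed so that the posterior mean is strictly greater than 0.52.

After k heads and 0 tails the posterior is Beta(6+k, 13), with mean (6+k)/(6+13+k).
Set (6+k)/(19+k) > 0.52 and solve: k > (0.52·19 − 6)/(1 − 0.52) = 8.083.
The smallest integer exceeding 8.083 is 9.

k = 9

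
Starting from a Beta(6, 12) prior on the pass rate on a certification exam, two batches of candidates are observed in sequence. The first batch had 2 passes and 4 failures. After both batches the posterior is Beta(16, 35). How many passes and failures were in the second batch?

Sequential conjugate updates are equivalent to a single update on the pooled data, so total successes = posterior α − prior α and total failures = posterior β − prior β.
Total across both batches: 16−6=10 passes, 35−12=23 failures.
Subtract the first batch: 10−2=8 passes and 23−4=19 failures.

8 passes and 19 failures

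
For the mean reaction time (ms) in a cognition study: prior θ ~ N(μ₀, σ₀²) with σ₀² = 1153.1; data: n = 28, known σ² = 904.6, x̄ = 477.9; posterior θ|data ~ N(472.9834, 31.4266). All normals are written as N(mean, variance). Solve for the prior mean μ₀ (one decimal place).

With known observation variance, the Normal–Normal posterior has precision τ_n = τ₀ + n/σ² and mean μ_n = (τ₀μ₀ + (n/σ²)x̄)/τ_n.
Here τ₀ = 1/1153.1 = 0.000867 and τ_data = 28/904.6 = 0.030953, so τ_n = 0.031820.
Rearranging for μ₀: μ₀ = (μ_n·τ_n − τ_data·x̄)/τ₀ = (472.9834·0.031820 − 0.030953·477.9) / 0.000867 = 0.257893/0.000867 ≈ 297.5.

μ₀ = 297.5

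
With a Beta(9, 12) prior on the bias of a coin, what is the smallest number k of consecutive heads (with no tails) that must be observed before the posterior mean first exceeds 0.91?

After k heads and 0 tails the posterior is Beta(9+k, 12), with mean (9+k)/(9+12+k).
Set (9+k)/(21+k) > 0.91 and solve: k > (0.91·21 − 9)/(1 − 0.91) = 112.333.
The smallest integer exceeding 112.333 is 113.

k = 113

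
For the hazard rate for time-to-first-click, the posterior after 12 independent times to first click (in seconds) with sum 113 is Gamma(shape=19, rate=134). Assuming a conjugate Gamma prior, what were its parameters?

For an exponential likelihood with a Gamma(α, β) prior on the rate, n observations with total T give posterior Gamma(α+n, β+T).
So α = 19 − 12 = 7 and β = 134 − 113 = 21.

Gamma(shape=7, rate=21)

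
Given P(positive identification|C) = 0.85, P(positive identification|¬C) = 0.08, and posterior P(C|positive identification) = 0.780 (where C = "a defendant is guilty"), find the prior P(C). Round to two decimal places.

P(C) = 0.25

In odds form, posterior odds = prior odds × likelihood ratio, so prior odds = posterior odds ÷ LR.
Posterior odds = 0.780/(1−0.780) = 3.5455. LR = 0.85/0.08 = 10.6250.
Prior odds = 3.5455/10.6250 = 0.3337, so P(C) = 0.3337/(1+0.3337) ≈ 0.25.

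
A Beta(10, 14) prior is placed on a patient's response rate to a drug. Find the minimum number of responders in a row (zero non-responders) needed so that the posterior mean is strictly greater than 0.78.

k = 40

After k responders and 0 non-responders the posterior is Beta(10+k, 14), with mean (10+k)/(10+14+k).
Set (10+k)/(24+k) > 0.78 and solve: k > (0.78·24 − 10)/(1 − 0.78) = 39.636.
The smallest integer exceeding 39.636 is 40, and checking k=40: (50)/(64) = 0.7812 > 0.78.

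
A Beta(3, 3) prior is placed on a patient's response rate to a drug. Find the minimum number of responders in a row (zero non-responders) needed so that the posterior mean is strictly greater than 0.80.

k = 10

After k responders and 0 non-responders the posterior is Beta(3+k, 3), with mean (3+k)/(3+3+k).
Set (3+k)/(6+k) > 0.80 and solve: k > (0.80·6 − 3)/(1 − 0.80) = 9.000.
The smallest integer exceeding 9.000 is 10.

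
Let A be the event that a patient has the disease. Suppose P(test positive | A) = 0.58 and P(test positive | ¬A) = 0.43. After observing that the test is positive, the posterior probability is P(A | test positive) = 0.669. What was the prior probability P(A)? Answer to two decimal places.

Bayes' rule in odds form gives O(A|E) = O(A)·[P(E|A)/P(E|¬A)], hence O(A) = O(A|E)/LR.
Posterior odds = 0.669/(1−0.669) = 2.0211. LR = 0.58/0.43 = 1.3488.
Prior odds = 2.0211/1.3488 = 1.4984, so P(A) = 1.4984/(1+1.4984) ≈ 0.60.

P(A) = 0.60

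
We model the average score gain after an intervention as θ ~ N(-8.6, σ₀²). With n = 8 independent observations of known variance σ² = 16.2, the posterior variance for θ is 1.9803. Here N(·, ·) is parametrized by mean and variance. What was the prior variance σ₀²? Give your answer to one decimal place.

σ₀² = 89.7

For the Normal–Normal model with known σ², precisions add: τ_n = τ₀ + n/σ².
So 1/σ₀² = 1/1.9803 − 8/16.2 = 0.504974 − 0.493827 = 0.011147.
Hence σ₀² = 1/0.011147 ≈ 89.7.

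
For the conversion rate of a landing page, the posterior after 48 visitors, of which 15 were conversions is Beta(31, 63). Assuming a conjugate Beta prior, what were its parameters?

A Beta(α, β) prior with s successes and f failures in binomial data gives a Beta(α+s, β+f) posterior.
So α = 31 − 15 = 16 and β = 63 − 33 = 30.

Beta(16, 30)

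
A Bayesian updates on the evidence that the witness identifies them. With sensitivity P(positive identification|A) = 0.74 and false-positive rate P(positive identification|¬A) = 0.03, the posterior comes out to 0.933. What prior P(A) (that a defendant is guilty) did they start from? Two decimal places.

P(A) = 0.36

Bayes' rule in odds form gives O(A|E) = O(A)·[P(E|A)/P(E|¬A)], hence O(A) = O(A|E)/LR.
Posterior odds = 0.933/(1−0.933) = 13.9254. LR = 0.74/0.03 = 24.6667.
Prior odds = 13.9254/24.6667 = 0.5645, so P(A) = 0.5645/(1+0.5645) ≈ 0.36.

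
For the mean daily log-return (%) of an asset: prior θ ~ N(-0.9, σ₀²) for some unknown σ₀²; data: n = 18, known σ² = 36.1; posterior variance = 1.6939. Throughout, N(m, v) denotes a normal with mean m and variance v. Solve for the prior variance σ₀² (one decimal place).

σ₀² = 10.9

For the Normal–Normal model with known σ², precisions add: τ_n = τ₀ + n/σ².
So 1/σ₀² = 1/1.6939 − 18/36.1 = 0.590354 − 0.498615 = 0.091739.
Hence σ₀² = 1/0.091739 ≈ 10.9.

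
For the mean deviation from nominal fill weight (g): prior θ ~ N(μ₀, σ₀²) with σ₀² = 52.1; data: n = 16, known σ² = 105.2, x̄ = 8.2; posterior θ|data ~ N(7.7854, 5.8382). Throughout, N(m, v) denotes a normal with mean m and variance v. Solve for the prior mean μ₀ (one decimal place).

μ₀ = 4.5

With known observation variance, the Normal–Normal posterior has precision τ_n = τ₀ + n/σ² and mean μ_n = (τ₀μ₀ + (n/σ²)x̄)/τ_n.
Here τ₀ = 1/52.1 = 0.019194 and τ_data = 16/105.2 = 0.152091, so τ_n = 0.171285.
Rearranging for μ₀: μ₀ = (μ_n·τ_n − τ_data·x̄)/τ₀ = (7.7854·0.171285 − 0.152091·8.2) / 0.019194 = 0.086376/0.019194 ≈ 4.5.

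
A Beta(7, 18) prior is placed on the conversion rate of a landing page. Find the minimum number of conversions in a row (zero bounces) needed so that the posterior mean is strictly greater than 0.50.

After k conversions and 0 bounces the posterior is Beta(7+k, 18), with mean (7+k)/(7+18+k).
Set (7+k)/(25+k) > 0.50 and solve: k > (0.50·25 − 7)/(1 − 0.50) = 11.000.
The smallest integer exceeding 11.000 is 12, and checking k=12: (19)/(37) = 0.5135 > 0.50.

k = 12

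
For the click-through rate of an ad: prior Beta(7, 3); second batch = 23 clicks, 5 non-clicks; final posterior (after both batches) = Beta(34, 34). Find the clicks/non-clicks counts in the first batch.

4 clicks and 26 non-clicks

Sequential conjugate updates are equivalent to a single update on the pooled data, so total successes = posterior α − prior α and total failures = posterior β − prior β.
Total across both batches: 34−7=27 clicks, 34−3=31 non-clicks.
Subtract the second batch: 27−23=4 clicks and 31−5=26 non-clicks.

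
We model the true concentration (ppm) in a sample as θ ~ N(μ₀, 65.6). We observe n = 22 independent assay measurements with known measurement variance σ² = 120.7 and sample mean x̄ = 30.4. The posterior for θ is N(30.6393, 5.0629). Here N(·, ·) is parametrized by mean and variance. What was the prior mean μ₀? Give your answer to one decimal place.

μ₀ = 33.5

With known observation variance, the Normal–Normal posterior has precision τ_n = τ₀ + n/σ² and mean μ_n = (τ₀μ₀ + (n/σ²)x̄)/τ_n.
Here τ₀ = 1/65.6 = 0.015244 and τ_data = 22/120.7 = 0.182270, so τ_n = 0.197514.
Rearranging for μ₀: μ₀ = (μ_n·τ_n − τ_data·x̄)/τ₀ = (30.6393·0.197514 − 0.182270·30.4) / 0.015244 = 0.510683/0.015244 ≈ 33.5.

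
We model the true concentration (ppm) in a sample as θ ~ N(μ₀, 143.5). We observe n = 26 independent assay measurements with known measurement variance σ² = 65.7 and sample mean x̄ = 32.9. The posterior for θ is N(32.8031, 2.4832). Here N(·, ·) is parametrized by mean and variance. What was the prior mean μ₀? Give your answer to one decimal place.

The posterior mean is a precision-weighted average: μ_n = (τ₀μ₀ + τ_data·x̄)/(τ₀+τ_data), with τ₀=1/σ₀² and τ_data=n/σ².
Here τ₀ = 1/143.5 = 0.006969 and τ_data = 26/65.7 = 0.395738, so τ_n = 0.402707.
Rearranging for μ₀: μ₀ = (μ_n·τ_n − τ_data·x̄)/τ₀ = (32.8031·0.402707 − 0.395738·32.9) / 0.006969 = 0.190258/0.006969 ≈ 27.3.

μ₀ = 27.3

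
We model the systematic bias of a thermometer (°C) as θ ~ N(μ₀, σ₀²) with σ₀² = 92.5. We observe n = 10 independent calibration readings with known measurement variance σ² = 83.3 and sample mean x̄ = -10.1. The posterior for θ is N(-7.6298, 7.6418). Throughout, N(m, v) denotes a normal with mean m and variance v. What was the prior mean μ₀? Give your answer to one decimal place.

μ₀ = 19.8

The posterior mean is a precision-weighted average: μ_n = (τ₀μ₀ + τ_data·x̄)/(τ₀+τ_data), with τ₀=1/σ₀² and τ_data=n/σ².
Here τ₀ = 1/92.5 = 0.010811 and τ_data = 10/83.3 = 0.120048, so τ_n = 0.130859.
Rearranging for μ₀: μ₀ = (μ_n·τ_n − τ_data·x̄)/τ₀ = (-7.6298·0.130859 − 0.120048·-10.1) / 0.010811 = 0.214057/0.010811 ≈ 19.8.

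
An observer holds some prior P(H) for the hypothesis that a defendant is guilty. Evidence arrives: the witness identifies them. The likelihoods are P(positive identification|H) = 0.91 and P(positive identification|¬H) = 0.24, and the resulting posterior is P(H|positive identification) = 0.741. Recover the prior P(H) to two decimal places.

P(H) = 0.43

Bayes' rule in odds form gives O(H|E) = O(H)·[P(E|H)/P(E|¬H)], hence O(H) = O(H|E)/LR.
Posterior odds = 0.741/(1−0.741) = 2.8610. LR = 0.91/0.24 = 3.7917.
Prior odds = 2.8610/3.7917 = 0.7545, so P(H) = 0.7545/(1+0.7545) ≈ 0.43.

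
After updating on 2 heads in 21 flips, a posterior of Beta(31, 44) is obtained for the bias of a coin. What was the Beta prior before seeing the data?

Beta(29, 25)

Beta is conjugate to the binomial likelihood: posterior = Beta(α+s, β+f).
So α = 31 − 2 = 29 and β = 44 − 19 = 25.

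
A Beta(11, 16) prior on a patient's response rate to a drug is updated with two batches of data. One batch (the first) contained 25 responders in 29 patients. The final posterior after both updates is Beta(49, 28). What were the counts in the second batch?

Sequential conjugate updates are equivalent to a single update on the pooled data, so total successes = posterior α − prior α and total failures = posterior β − prior β.
Total across both batches: 49−11=38 responders, 28−16=12 non-responders.
Subtract the first batch: 38−25=13 responders and 12−4=8 non-responders.

13 responders and 8 non-responders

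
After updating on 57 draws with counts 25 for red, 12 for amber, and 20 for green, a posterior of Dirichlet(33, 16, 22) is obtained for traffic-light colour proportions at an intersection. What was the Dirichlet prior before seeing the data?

For a Dirichlet(α) prior with multinomial counts c, the posterior is Dirichlet(α + c) componentwise.
Subtract each count from the matching posterior parameter: 33−25=8, 16−12=4, 22−20=2.

Dirichlet(8, 4, 2)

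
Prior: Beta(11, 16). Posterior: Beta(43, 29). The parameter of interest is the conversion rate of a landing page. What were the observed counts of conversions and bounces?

32 conversions and 13 bounces

Under Beta–binomial conjugacy the posterior parameters are (α+s, β+f).
So s = 43 − 11 = 32 and f = 29 − 16 = 13.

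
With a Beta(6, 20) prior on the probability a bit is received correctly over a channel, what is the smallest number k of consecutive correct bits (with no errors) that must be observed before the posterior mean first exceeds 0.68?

After k correct bits and 0 errors the posterior is Beta(6+k, 20), with mean (6+k)/(6+20+k).
Set (6+k)/(26+k) > 0.68 and solve: k > (0.68·26 − 6)/(1 − 0.68) = 36.500.
The smallest integer exceeding 36.500 is 37.

k = 37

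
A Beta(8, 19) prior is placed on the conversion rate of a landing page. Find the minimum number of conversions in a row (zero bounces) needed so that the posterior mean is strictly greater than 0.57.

After k conversions and 0 bounces the posterior is Beta(8+k, 19), with mean (8+k)/(8+19+k).
Set (8+k)/(27+k) > 0.57 and solve: k > (0.57·27 − 8)/(1 − 0.57) = 17.186.
The smallest integer exceeding 17.186 is 18, and checking k=18: (26)/(45) = 0.5778 > 0.57.

k = 18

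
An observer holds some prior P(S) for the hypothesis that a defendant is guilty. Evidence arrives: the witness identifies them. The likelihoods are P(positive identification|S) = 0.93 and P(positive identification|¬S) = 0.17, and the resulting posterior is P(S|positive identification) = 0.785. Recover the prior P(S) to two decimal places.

P(S) = 0.40

In odds form, posterior odds = prior odds × likelihood ratio, so prior odds = posterior odds ÷ LR.
Posterior odds = 0.785/(1−0.785) = 3.6512. LR = 0.93/0.17 = 5.4706.
Prior odds = 3.6512/5.4706 = 0.6674, so P(S) = 0.6674/(1+0.6674) ≈ 0.40.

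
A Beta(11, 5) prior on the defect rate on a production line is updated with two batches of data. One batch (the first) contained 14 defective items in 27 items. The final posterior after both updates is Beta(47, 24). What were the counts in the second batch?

Because Beta–binomial updating is additive in the counts, the combined data contributed (α_post−α_prior, β_post−β_prior) successes and failures.
Total across both batches: 47−11=36 defective items, 24−5=19 good items.
Subtract the first batch: 36−14=22 defective items and 19−13=6 good items.

22 defective items and 6 good items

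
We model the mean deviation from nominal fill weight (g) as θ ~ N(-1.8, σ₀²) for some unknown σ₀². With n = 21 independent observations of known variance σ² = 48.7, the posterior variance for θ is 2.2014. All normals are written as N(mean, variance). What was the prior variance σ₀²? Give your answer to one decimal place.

For the Normal–Normal model with known σ², precisions add: τ_n = τ₀ + n/σ².
So 1/σ₀² = 1/2.2014 − 21/48.7 = 0.454256 − 0.431211 = 0.023045.
Hence σ₀² = 1/0.023045 ≈ 43.4.

σ₀² = 43.4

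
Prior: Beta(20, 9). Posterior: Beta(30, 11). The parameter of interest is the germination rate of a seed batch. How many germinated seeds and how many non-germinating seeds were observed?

Under Beta–binomial conjugacy the posterior parameters are (α+s, β+f).
Match parameters: s=30−20=10, f=11−9=2.

10 germinated seeds and 2 non-germinating seeds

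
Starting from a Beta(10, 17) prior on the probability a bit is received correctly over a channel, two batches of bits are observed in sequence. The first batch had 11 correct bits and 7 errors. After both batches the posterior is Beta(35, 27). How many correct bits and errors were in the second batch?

14 correct bits and 3 errors

Because Beta–binomial updating is additive in the counts, the combined data contributed (α_post−α_prior, β_post−β_prior) successes and failures.
Total across both batches: 35−10=25 correct bits, 27−17=10 errors.
Subtract the first batch: 25−11=14 correct bits and 10−7=3 errors.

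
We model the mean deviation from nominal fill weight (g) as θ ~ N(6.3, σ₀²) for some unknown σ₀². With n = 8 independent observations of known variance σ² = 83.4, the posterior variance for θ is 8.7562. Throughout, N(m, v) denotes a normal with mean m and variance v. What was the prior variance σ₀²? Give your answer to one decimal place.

σ₀² = 54.7

Posterior precision equals prior precision plus data precision: 1/σ_n² = 1/σ₀² + n/σ².
So 1/σ₀² = 1/8.7562 − 8/83.4 = 0.114205 − 0.095923 = 0.018282.
Hence σ₀² = 1/0.018282 ≈ 54.7.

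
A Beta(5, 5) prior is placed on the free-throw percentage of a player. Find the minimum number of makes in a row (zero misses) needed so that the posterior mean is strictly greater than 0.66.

k = 5

After k makes and 0 misses the posterior is Beta(5+k, 5), with mean (5+k)/(5+5+k).
Set (5+k)/(10+k) > 0.66 and solve: k > (0.66·10 − 5)/(1 − 0.66) = 4.706.
The smallest integer exceeding 4.706 is 5, and checking k=5: (10)/(15) = 0.6667 > 0.66.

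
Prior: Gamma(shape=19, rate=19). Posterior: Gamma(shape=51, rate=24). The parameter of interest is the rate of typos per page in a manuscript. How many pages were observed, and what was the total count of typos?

n = 5 pages with total 32 typos

A Gamma(α, β) prior (rate parametrization) on a Poisson rate with n observations summing to S gives posterior Gamma(α+S, β+n).
Matching: Σxᵢ = 51 − 19 = 32 and n = 24 − 19 = 5.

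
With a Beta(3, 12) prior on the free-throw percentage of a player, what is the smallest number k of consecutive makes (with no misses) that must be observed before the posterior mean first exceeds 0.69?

After k makes and 0 misses the posterior is Beta(3+k, 12), with mean (3+k)/(3+12+k).
Set (3+k)/(15+k) > 0.69 and solve: k > (0.69·15 − 3)/(1 − 0.69) = 23.710.
The smallest integer exceeding 23.710 is 24, and checking k=24: (27)/(39) = 0.6923 > 0.69.

k = 24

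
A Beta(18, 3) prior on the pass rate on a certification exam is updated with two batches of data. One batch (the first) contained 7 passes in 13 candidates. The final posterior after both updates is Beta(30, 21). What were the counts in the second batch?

Because Beta–binomial updating is additive in the counts, the combined data contributed (α_post−α_prior, β_post−β_prior) successes and failures.
Total across both batches: 30−18=12 passes, 21−3=18 failures.
Subtract the first batch: 12−7=5 passes and 18−6=12 failures.

5 passes and 12 failures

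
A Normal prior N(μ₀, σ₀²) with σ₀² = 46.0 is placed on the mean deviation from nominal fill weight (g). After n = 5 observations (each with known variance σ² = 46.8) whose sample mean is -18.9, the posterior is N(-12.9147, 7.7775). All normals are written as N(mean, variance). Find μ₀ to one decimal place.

With known observation variance, the Normal–Normal posterior has precision τ_n = τ₀ + n/σ² and mean μ_n = (τ₀μ₀ + (n/σ²)x̄)/τ_n.
Here τ₀ = 1/46.0 = 0.021739 and τ_data = 5/46.8 = 0.106838, so τ_n = 0.128577.
Rearranging for μ₀: μ₀ = (μ_n·τ_n − τ_data·x̄)/τ₀ = (-12.9147·0.128577 − 0.106838·-18.9) / 0.021739 = 0.358705/0.021739 ≈ 16.5.

μ₀ = 16.5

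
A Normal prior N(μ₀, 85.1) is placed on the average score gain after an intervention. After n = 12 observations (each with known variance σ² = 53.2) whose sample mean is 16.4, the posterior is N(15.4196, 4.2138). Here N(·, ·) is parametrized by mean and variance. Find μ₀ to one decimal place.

With known observation variance, the Normal–Normal posterior has precision τ_n = τ₀ + n/σ² and mean μ_n = (τ₀μ₀ + (n/σ²)x̄)/τ_n.
Here τ₀ = 1/85.1 = 0.011751 and τ_data = 12/53.2 = 0.225564, so τ_n = 0.237315.
Rearranging for μ₀: μ₀ = (μ_n·τ_n − τ_data·x̄)/τ₀ = (15.4196·0.237315 − 0.225564·16.4) / 0.011751 = -0.039947/0.011751 ≈ -3.4.

μ₀ = -3.4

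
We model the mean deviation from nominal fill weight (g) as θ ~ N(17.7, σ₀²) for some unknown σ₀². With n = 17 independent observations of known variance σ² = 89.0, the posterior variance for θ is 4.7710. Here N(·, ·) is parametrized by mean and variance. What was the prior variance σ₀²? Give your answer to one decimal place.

σ₀² = 53.8

Posterior precision equals prior precision plus data precision: 1/σ_n² = 1/σ₀² + n/σ².
So 1/σ₀² = 1/4.7710 − 17/89.0 = 0.209600 − 0.191011 = 0.018589.
Hence σ₀² = 1/0.018589 ≈ 53.8.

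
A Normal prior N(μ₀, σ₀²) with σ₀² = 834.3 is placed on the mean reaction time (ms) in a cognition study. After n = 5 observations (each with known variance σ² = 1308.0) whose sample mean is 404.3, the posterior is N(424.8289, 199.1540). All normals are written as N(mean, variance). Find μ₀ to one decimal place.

The posterior mean is a precision-weighted average: μ_n = (τ₀μ₀ + τ_data·x̄)/(τ₀+τ_data), with τ₀=1/σ₀² and τ_data=n/σ².
Here τ₀ = 1/834.3 = 0.001199 and τ_data = 5/1308.0 = 0.003823, so τ_n = 0.005022.
Rearranging for μ₀: μ₀ = (μ_n·τ_n − τ_data·x̄)/τ₀ = (424.8289·0.005022 − 0.003823·404.3) / 0.001199 = 0.587852/0.001199 ≈ 490.3.

μ₀ = 490.3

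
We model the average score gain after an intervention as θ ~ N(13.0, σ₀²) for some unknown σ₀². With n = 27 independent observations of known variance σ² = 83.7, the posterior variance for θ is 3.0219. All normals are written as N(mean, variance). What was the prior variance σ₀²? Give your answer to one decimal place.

σ₀² = 119.9

Posterior precision equals prior precision plus data precision: 1/σ_n² = 1/σ₀² + n/σ².
So 1/σ₀² = 1/3.0219 − 27/83.7 = 0.330918 − 0.322581 = 0.008337.
Hence σ₀² = 1/0.008337 ≈ 119.9.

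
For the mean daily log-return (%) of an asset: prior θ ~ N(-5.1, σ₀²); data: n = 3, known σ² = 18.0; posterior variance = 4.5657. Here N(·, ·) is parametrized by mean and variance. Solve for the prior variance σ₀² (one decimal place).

Posterior precision equals prior precision plus data precision: 1/σ_n² = 1/σ₀² + n/σ².
So 1/σ₀² = 1/4.5657 − 3/18.0 = 0.219024 − 0.166667 = 0.052357.
Hence σ₀² = 1/0.052357 ≈ 19.1.

σ₀² = 19.1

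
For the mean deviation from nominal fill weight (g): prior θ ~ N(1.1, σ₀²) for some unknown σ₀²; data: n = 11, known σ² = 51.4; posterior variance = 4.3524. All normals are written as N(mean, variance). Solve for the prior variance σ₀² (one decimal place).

σ₀² = 63.5

Posterior precision equals prior precision plus data precision: 1/σ_n² = 1/σ₀² + n/σ².
So 1/σ₀² = 1/4.3524 − 11/51.4 = 0.229758 − 0.214008 = 0.015750.
Hence σ₀² = 1/0.015750 ≈ 63.5.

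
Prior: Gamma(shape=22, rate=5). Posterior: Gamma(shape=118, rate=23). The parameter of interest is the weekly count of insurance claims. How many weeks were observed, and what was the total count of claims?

n = 18 weeks with total 96 claims

A Gamma(α, β) prior (rate parametrization) on a Poisson rate with n observations summing to S gives posterior Gamma(α+S, β+n).
Matching: Σxᵢ = 118 − 22 = 96 and n = 23 − 5 = 18.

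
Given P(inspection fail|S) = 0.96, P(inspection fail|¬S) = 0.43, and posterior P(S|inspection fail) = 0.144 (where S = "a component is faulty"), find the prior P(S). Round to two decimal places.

P(S) = 0.07

Bayes' rule in odds form gives O(S|E) = O(S)·[P(E|S)/P(E|¬S)], hence O(S) = O(S|E)/LR.
Posterior odds = 0.144/(1−0.144) = 0.1682. LR = 0.96/0.43 = 2.2326.
Prior odds = 0.1682/2.2326 = 0.0753, so P(S) = 0.0753/(1+0.0753) ≈ 0.07.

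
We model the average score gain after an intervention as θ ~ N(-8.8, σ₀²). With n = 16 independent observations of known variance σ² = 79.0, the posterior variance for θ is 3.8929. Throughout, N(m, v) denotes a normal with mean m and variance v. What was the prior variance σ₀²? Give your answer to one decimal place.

σ₀² = 18.4

For the Normal–Normal model with known σ², precisions add: τ_n = τ₀ + n/σ².
So 1/σ₀² = 1/3.8929 − 16/79.0 = 0.256878 − 0.202532 = 0.054346.
Hence σ₀² = 1/0.054346 ≈ 18.4.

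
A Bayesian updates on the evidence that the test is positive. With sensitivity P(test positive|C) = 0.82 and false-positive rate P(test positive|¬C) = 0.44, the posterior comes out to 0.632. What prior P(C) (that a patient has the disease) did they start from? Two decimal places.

P(C) = 0.48

Bayes' rule in odds form gives O(C|E) = O(C)·[P(E|C)/P(E|¬C)], hence O(C) = O(C|E)/LR.
Posterior odds = 0.632/(1−0.632) = 1.7174. LR = 0.82/0.44 = 1.8636.
Prior odds = 1.7174/1.8636 = 0.9215, so P(C) = 0.9215/(1+0.9215) ≈ 0.48.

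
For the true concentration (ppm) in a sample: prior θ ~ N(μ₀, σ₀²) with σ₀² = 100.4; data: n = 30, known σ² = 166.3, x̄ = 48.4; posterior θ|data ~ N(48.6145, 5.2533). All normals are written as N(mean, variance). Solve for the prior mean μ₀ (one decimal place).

μ₀ = 52.5

With known observation variance, the Normal–Normal posterior has precision τ_n = τ₀ + n/σ² and mean μ_n = (τ₀μ₀ + (n/σ²)x̄)/τ_n.
Here τ₀ = 1/100.4 = 0.009960 and τ_data = 30/166.3 = 0.180397, so τ_n = 0.190357.
Rearranging for μ₀: μ₀ = (μ_n·τ_n − τ_data·x̄)/τ₀ = (48.6145·0.190357 − 0.180397·48.4) / 0.009960 = 0.522896/0.009960 ≈ 52.5.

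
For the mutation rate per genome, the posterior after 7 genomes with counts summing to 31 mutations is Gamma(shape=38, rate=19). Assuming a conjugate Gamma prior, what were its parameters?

Gamma–Poisson conjugacy: posterior shape = α + Σxᵢ, posterior rate = β + n.
So α = 38 − 31 = 7 and β = 19 − 7 = 12.

Gamma(shape=7, rate=12)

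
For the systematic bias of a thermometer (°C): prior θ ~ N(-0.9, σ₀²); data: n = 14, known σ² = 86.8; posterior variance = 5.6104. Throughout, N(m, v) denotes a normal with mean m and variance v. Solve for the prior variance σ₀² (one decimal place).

For the Normal–Normal model with known σ², precisions add: τ_n = τ₀ + n/σ².
So 1/σ₀² = 1/5.6104 − 14/86.8 = 0.178240 − 0.161290 = 0.016950.
Hence σ₀² = 1/0.016950 ≈ 59.0.

σ₀² = 59.0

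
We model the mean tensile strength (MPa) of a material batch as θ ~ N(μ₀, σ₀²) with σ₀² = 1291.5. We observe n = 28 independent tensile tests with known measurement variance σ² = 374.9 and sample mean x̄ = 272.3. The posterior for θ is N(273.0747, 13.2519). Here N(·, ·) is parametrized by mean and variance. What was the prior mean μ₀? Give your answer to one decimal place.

With known observation variance, the Normal–Normal posterior has precision τ_n = τ₀ + n/σ² and mean μ_n = (τ₀μ₀ + (n/σ²)x̄)/τ_n.
Here τ₀ = 1/1291.5 = 0.000774 and τ_data = 28/374.9 = 0.074687, so τ_n = 0.075461.
Rearranging for μ₀: μ₀ = (μ_n·τ_n − τ_data·x̄)/τ₀ = (273.0747·0.075461 − 0.074687·272.3) / 0.000774 = 0.269220/0.000774 ≈ 347.8.

μ₀ = 347.8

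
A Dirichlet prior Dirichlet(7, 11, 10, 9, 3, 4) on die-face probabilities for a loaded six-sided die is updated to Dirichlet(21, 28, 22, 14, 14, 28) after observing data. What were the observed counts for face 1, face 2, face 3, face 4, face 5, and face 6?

For a Dirichlet(α) prior with multinomial counts c, the posterior is Dirichlet(α + c) componentwise.
Counts are posterior − prior componentwise: 21−7=14, 28−11=17, 22−10=12, 14−9=5, 14−3=11, 28−4=24.

counts (14, 17, 12, 5, 11, 24)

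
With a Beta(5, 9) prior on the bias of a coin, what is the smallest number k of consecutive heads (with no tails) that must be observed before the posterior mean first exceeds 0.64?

After k heads and 0 tails the posterior is Beta(5+k, 9), with mean (5+k)/(5+9+k).
Set (5+k)/(14+k) > 0.64 and solve: k > (0.64·14 − 5)/(1 − 0.64) = 11.000.
The smallest integer exceeding 11.000 is 12, and checking k=12: (17)/(26) = 0.6538 > 0.64.

k = 12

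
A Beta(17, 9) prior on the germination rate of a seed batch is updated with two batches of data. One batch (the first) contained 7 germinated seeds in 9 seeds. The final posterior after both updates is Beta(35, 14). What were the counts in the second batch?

Because Beta–binomial updating is additive in the counts, the combined data contributed (α_post−α_prior, β_post−β_prior) successes and failures.
Total across both batches: 35−17=18 germinated seeds, 14−9=5 non-germinating seeds.
Subtract the first batch: 18−7=11 germinated seeds and 5−2=3 non-germinating seeds.

11 germinated seeds and 3 non-germinating seeds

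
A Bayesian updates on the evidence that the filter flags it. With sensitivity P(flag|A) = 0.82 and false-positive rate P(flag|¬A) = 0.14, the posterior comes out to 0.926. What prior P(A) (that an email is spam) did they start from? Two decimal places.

Bayes' rule in odds form gives O(A|E) = O(A)·[P(E|A)/P(E|¬A)], hence O(A) = O(A|E)/LR.
Posterior odds = 0.926/(1−0.926) = 12.5135. LR = 0.82/0.14 = 5.8571.
Prior odds = 12.5135/5.8571 = 2.1365, so P(A) = 2.1365/(1+2.1365) ≈ 0.68.

P(A) = 0.68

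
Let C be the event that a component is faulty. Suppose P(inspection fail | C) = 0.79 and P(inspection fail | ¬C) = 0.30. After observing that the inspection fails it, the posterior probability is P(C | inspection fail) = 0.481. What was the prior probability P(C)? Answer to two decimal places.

Bayes' rule in odds form gives O(C|E) = O(C)·[P(E|C)/P(E|¬C)], hence O(C) = O(C|E)/LR.
Posterior odds = 0.481/(1−0.481) = 0.9268. LR = 0.79/0.30 = 2.6333.
Prior odds = 0.9268/2.6333 = 0.3520, so P(C) = 0.3520/(1+0.3520) ≈ 0.26.

P(C) = 0.26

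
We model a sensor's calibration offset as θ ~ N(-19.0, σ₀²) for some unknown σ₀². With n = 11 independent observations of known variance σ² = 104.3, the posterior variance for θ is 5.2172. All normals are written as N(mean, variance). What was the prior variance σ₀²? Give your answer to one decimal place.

σ₀² = 11.6

For the Normal–Normal model with known σ², precisions add: τ_n = τ₀ + n/σ².
So 1/σ₀² = 1/5.2172 − 11/104.3 = 0.191674 − 0.105465 = 0.086209.
Hence σ₀² = 1/0.086209 ≈ 11.6.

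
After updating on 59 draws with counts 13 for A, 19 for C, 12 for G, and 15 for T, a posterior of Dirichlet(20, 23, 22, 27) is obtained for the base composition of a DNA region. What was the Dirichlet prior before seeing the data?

For a Dirichlet(α) prior with multinomial counts c, the posterior is Dirichlet(α + c) componentwise.
Subtract each count from the matching posterior parameter: 20−13=7, 23−19=4, 22−12=10, 27−15=12.

Dirichlet(7, 4, 10, 12)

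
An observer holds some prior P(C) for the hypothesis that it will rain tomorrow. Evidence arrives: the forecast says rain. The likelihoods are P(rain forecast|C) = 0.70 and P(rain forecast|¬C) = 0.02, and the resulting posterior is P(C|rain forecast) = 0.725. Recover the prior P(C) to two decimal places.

P(C) = 0.07

Bayes' rule in odds form gives O(C|E) = O(C)·[P(E|C)/P(E|¬C)], hence O(C) = O(C|E)/LR.
Posterior odds = 0.725/(1−0.725) = 2.6364. LR = 0.70/0.02 = 35.0000.
Prior odds = 2.6364/35.0000 = 0.0753, so P(C) = 0.0753/(1+0.0753) ≈ 0.07.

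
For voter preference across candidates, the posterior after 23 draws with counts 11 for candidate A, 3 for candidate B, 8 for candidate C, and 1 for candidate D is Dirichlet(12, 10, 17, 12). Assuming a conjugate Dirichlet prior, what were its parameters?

Dirichlet(1, 7, 9, 11)

For a Dirichlet(α) prior with multinomial counts c, the posterior is Dirichlet(α + c) componentwise.
Subtract each count from the matching posterior parameter: 12−11=1, 10−3=7, 17−8=9, 12−1=11.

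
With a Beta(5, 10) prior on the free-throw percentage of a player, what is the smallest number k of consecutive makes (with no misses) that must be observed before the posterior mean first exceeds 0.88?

After k makes and 0 misses the posterior is Beta(5+k, 10), with mean (5+k)/(5+10+k).
Set (5+k)/(15+k) > 0.88 and solve: k > (0.88·15 − 5)/(1 − 0.88) = 68.333.
The smallest integer exceeding 68.333 is 69, and checking k=69: (74)/(84) = 0.8810 > 0.88.

k = 69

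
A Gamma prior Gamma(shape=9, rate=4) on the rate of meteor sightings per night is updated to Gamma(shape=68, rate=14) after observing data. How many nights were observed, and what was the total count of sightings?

Gamma–Poisson conjugacy: posterior shape = α + Σxᵢ, posterior rate = β + n.
Matching: Σxᵢ = 68 − 9 = 59 and n = 14 − 4 = 10.

n = 10 nights with total 59 sightings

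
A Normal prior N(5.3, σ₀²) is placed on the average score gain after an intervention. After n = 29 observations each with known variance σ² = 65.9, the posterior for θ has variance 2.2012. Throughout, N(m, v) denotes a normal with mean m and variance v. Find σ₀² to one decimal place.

For the Normal–Normal model with known σ², precisions add: τ_n = τ₀ + n/σ².
So 1/σ₀² = 1/2.2012 − 29/65.9 = 0.454298 − 0.440061 = 0.014237.
Hence σ₀² = 1/0.014237 ≈ 70.2.

σ₀² = 70.2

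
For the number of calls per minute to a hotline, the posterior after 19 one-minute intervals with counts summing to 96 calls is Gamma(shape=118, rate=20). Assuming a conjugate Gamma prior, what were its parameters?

Gamma(shape=22, rate=1)

A Gamma(α, β) prior (rate parametrization) on a Poisson rate with n observations summing to S gives posterior Gamma(α+S, β+n).
So α = 118 − 96 = 22 and β = 20 − 19 = 1.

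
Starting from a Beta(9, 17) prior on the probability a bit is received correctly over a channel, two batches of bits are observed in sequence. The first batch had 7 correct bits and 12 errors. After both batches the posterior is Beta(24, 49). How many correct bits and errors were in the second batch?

8 correct bits and 20 errors

Sequential conjugate updates are equivalent to a single update on the pooled data, so total successes = posterior α − prior α and total failures = posterior β − prior β.
Total across both batches: 24−9=15 correct bits, 49−17=32 errors.
Subtract the first batch: 15−7=8 correct bits and 32−12=20 errors.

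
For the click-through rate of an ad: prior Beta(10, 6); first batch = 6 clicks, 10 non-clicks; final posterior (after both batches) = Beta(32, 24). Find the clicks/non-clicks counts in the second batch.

Sequential conjugate updates are equivalent to a single update on the pooled data, so total successes = posterior α − prior α and total failures = posterior β − prior β.
Total across both batches: 32−10=22 clicks, 24−6=18 non-clicks.
Subtract the first batch: 22−6=16 clicks and 18−10=8 non-clicks.

16 clicks and 8 non-clicks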